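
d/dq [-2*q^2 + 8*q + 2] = 8 - 4*q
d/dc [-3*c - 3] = -3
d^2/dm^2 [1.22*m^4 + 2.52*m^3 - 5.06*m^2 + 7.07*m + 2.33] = 14.64*m^2 + 15.12*m - 10.12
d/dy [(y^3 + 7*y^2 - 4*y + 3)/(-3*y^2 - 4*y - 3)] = (-3*y^4 - 8*y^3 - 49*y^2 - 24*y + 24)/(9*y^4 + 24*y^3 + 34*y^2 + 24*y + 9)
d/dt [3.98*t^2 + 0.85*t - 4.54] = 7.96*t + 0.85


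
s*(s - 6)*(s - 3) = s^3 - 9*s^2 + 18*s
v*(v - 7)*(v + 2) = v^3 - 5*v^2 - 14*v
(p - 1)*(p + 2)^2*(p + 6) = p^4 + 9*p^3 + 18*p^2 - 4*p - 24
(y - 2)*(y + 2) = y^2 - 4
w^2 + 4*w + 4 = (w + 2)^2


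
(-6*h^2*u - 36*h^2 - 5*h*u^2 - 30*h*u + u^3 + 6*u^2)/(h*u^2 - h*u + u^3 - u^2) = (-6*h*u - 36*h + u^2 + 6*u)/(u*(u - 1))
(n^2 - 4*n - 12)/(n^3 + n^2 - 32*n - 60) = 1/(n + 5)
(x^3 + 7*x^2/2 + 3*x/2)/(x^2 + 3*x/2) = (2*x^2 + 7*x + 3)/(2*x + 3)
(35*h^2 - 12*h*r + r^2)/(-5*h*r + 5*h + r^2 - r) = (-7*h + r)/(r - 1)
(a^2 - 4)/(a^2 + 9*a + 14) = (a - 2)/(a + 7)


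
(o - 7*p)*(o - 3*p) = o^2 - 10*o*p + 21*p^2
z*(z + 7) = z^2 + 7*z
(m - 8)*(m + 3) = m^2 - 5*m - 24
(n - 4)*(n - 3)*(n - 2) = n^3 - 9*n^2 + 26*n - 24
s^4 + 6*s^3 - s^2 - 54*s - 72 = (s - 3)*(s + 2)*(s + 3)*(s + 4)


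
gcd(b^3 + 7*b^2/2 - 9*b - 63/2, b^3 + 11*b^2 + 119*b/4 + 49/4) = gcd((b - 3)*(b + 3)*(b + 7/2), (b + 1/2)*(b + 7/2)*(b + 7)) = b + 7/2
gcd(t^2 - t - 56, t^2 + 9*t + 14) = t + 7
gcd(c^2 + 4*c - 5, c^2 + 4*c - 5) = c^2 + 4*c - 5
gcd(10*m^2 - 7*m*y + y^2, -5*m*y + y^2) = -5*m + y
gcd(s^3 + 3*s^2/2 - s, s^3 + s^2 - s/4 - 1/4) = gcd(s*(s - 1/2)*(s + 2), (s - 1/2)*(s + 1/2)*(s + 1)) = s - 1/2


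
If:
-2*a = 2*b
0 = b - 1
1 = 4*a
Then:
No Solution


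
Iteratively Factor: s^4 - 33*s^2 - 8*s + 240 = (s - 5)*(s^3 + 5*s^2 - 8*s - 48) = (s - 5)*(s + 4)*(s^2 + s - 12) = (s - 5)*(s + 4)^2*(s - 3)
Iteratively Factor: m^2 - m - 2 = (m + 1)*(m - 2)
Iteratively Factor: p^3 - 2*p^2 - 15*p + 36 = (p - 3)*(p^2 + p - 12) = (p - 3)*(p + 4)*(p - 3)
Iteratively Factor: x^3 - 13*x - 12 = (x + 3)*(x^2 - 3*x - 4) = (x - 4)*(x + 3)*(x + 1)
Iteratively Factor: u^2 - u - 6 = (u + 2)*(u - 3)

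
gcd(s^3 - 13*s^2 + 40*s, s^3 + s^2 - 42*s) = s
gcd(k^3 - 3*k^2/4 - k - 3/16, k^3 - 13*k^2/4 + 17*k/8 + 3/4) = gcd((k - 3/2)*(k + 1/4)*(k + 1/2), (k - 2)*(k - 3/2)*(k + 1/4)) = k^2 - 5*k/4 - 3/8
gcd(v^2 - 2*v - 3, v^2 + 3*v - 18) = v - 3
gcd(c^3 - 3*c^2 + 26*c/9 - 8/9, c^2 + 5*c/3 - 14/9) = c - 2/3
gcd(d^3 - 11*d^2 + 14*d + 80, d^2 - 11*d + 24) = d - 8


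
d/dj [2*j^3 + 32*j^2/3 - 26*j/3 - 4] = 6*j^2 + 64*j/3 - 26/3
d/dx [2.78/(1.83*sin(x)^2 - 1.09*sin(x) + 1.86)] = (3.0302 - 10.1748*sin(x))*cos(x)/(1.83*sin(x)^2 - 1.09*sin(x) + 1.86)^2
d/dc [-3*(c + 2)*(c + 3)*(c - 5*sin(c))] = 3*(c + 2)*(c + 3)*(5*cos(c) - 1) - 3*(c + 2)*(c - 5*sin(c)) - 3*(c + 3)*(c - 5*sin(c))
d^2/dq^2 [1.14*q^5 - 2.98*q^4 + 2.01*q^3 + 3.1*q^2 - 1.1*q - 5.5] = 22.8*q^3 - 35.76*q^2 + 12.06*q + 6.2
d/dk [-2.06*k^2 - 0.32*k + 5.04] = -4.12*k - 0.32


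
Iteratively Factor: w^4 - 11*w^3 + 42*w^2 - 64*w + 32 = (w - 4)*(w^3 - 7*w^2 + 14*w - 8) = (w - 4)^2*(w^2 - 3*w + 2) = (w - 4)^2*(w - 1)*(w - 2)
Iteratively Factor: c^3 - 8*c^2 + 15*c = (c - 5)*(c^2 - 3*c) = (c - 5)*(c - 3)*(c)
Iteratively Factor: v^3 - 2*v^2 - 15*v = (v)*(v^2 - 2*v - 15) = v*(v - 5)*(v + 3)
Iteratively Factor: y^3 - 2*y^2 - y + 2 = (y - 2)*(y^2 - 1) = (y - 2)*(y - 1)*(y + 1)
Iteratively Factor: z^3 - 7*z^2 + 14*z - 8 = (z - 2)*(z^2 - 5*z + 4) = (z - 2)*(z - 1)*(z - 4)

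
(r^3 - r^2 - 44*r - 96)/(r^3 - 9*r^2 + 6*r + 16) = (r^2 + 7*r + 12)/(r^2 - r - 2)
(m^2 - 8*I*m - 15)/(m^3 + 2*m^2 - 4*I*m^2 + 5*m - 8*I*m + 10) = (m - 3*I)/(m^2 + m*(2 + I) + 2*I)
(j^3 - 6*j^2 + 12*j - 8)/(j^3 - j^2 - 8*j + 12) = (j - 2)/(j + 3)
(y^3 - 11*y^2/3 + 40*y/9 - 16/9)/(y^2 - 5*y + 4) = (9*y^2 - 24*y + 16)/(9*(y - 4))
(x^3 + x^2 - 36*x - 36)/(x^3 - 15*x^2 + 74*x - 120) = (x^2 + 7*x + 6)/(x^2 - 9*x + 20)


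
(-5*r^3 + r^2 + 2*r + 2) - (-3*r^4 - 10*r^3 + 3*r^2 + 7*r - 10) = 3*r^4 + 5*r^3 - 2*r^2 - 5*r + 12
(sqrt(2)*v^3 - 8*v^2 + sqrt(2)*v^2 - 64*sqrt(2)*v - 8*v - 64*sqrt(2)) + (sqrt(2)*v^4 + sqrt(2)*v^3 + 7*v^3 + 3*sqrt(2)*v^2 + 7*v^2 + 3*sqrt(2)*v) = sqrt(2)*v^4 + 2*sqrt(2)*v^3 + 7*v^3 - v^2 + 4*sqrt(2)*v^2 - 61*sqrt(2)*v - 8*v - 64*sqrt(2)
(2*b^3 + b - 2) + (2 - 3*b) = 2*b^3 - 2*b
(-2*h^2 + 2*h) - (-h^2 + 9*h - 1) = -h^2 - 7*h + 1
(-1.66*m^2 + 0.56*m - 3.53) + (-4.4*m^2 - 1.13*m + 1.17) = -6.06*m^2 - 0.57*m - 2.36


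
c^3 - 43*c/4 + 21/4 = (c - 3)*(c - 1/2)*(c + 7/2)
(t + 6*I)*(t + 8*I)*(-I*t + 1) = -I*t^3 + 15*t^2 + 62*I*t - 48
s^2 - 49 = (s - 7)*(s + 7)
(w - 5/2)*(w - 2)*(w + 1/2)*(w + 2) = w^4 - 2*w^3 - 21*w^2/4 + 8*w + 5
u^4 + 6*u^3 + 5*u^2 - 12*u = u*(u - 1)*(u + 3)*(u + 4)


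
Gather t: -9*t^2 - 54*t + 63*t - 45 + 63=-9*t^2 + 9*t + 18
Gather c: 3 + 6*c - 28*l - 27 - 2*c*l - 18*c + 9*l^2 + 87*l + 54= c*(-2*l - 12) + 9*l^2 + 59*l + 30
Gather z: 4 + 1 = 5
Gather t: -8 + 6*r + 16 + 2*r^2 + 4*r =2*r^2 + 10*r + 8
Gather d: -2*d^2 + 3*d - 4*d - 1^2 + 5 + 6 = -2*d^2 - d + 10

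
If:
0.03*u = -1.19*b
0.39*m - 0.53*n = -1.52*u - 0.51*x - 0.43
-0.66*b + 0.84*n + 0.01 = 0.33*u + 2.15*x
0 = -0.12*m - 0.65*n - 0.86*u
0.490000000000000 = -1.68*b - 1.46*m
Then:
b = 0.00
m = -0.34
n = 0.26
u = -0.15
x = 0.13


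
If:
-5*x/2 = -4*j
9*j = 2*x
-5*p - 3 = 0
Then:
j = 0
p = -3/5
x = 0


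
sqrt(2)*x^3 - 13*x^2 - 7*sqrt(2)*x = x*(x - 7*sqrt(2))*(sqrt(2)*x + 1)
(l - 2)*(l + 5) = l^2 + 3*l - 10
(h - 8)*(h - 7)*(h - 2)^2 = h^4 - 19*h^3 + 120*h^2 - 284*h + 224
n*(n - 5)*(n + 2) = n^3 - 3*n^2 - 10*n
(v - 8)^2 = v^2 - 16*v + 64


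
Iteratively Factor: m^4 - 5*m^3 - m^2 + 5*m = (m)*(m^3 - 5*m^2 - m + 5) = m*(m - 5)*(m^2 - 1) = m*(m - 5)*(m - 1)*(m + 1)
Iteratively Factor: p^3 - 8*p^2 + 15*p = (p - 3)*(p^2 - 5*p) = (p - 5)*(p - 3)*(p)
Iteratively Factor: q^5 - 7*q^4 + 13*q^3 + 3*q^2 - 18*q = (q - 3)*(q^4 - 4*q^3 + q^2 + 6*q) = (q - 3)*(q + 1)*(q^3 - 5*q^2 + 6*q) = (q - 3)*(q - 2)*(q + 1)*(q^2 - 3*q) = q*(q - 3)*(q - 2)*(q + 1)*(q - 3)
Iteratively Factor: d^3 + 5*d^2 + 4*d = (d)*(d^2 + 5*d + 4) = d*(d + 4)*(d + 1)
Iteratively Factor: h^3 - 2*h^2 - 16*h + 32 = (h - 2)*(h^2 - 16) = (h - 2)*(h + 4)*(h - 4)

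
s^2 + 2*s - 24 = (s - 4)*(s + 6)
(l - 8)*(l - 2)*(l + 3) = l^3 - 7*l^2 - 14*l + 48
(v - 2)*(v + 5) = v^2 + 3*v - 10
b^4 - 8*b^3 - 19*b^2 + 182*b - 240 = (b - 8)*(b - 3)*(b - 2)*(b + 5)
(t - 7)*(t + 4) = t^2 - 3*t - 28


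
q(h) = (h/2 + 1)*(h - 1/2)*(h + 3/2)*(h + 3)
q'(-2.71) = -0.36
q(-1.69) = 0.08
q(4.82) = 728.05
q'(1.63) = 50.41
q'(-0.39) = -1.62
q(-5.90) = 159.24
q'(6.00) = 818.62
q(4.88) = 757.49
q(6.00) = 1485.00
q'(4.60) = 433.39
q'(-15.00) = -4877.62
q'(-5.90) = -156.82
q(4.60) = 627.25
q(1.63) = 29.72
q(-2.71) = -0.40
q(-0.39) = -2.08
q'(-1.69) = -0.15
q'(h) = (h/2 + 1)*(h - 1/2)*(h + 3/2) + (h/2 + 1)*(h - 1/2)*(h + 3) + (h/2 + 1)*(h + 3/2)*(h + 3) + (h - 1/2)*(h + 3/2)*(h + 3)/2 = 2*h^3 + 9*h^2 + 41*h/4 + 9/8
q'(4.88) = 497.90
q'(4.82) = 483.58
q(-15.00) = 16321.50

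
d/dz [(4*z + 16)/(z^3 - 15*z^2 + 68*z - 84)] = 4*(-2*z^3 + 3*z^2 + 120*z - 356)/(z^6 - 30*z^5 + 361*z^4 - 2208*z^3 + 7144*z^2 - 11424*z + 7056)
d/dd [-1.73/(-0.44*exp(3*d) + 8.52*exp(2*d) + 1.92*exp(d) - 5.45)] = (-2.2836*exp(2*d) + 29.4792*exp(d) + 3.3216)*exp(d)/(0.44*exp(3*d) - 8.52*exp(2*d) - 1.92*exp(d) + 5.45)^2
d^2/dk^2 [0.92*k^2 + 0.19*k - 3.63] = 1.84000000000000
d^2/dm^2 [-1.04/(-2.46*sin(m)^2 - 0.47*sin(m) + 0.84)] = (-25.174656*sin(m)^4 - 3.607344*sin(m)^3 + 28.936024*sin(m)^2 + 6.804096*sin(m) + 4.757584)/(2.46*sin(m)^2 + 0.47*sin(m) - 0.84)^3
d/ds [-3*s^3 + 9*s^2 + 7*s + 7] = -9*s^2 + 18*s + 7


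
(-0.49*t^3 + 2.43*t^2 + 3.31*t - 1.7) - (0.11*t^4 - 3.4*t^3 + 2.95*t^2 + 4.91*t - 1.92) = -0.11*t^4 + 2.91*t^3 - 0.52*t^2 - 1.6*t + 0.22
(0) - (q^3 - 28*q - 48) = -q^3 + 28*q + 48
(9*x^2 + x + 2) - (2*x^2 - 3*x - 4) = 7*x^2 + 4*x + 6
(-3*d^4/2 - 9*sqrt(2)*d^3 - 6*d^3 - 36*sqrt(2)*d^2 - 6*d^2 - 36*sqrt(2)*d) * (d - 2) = -3*d^5/2 - 9*sqrt(2)*d^4 - 3*d^4 - 18*sqrt(2)*d^3 + 6*d^3 + 12*d^2 + 36*sqrt(2)*d^2 + 72*sqrt(2)*d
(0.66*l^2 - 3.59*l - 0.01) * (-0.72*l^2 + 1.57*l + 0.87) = -0.4752*l^4 + 3.621*l^3 - 5.0549*l^2 - 3.139*l - 0.0087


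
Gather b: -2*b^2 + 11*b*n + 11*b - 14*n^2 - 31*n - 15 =-2*b^2 + b*(11*n + 11) - 14*n^2 - 31*n - 15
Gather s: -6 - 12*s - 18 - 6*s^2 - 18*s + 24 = -6*s^2 - 30*s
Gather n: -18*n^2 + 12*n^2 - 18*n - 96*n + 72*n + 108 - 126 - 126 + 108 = -6*n^2 - 42*n - 36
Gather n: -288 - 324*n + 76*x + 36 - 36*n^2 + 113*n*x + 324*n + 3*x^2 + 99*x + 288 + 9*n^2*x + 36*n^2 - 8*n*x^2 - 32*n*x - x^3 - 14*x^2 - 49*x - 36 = 9*n^2*x + n*(-8*x^2 + 81*x) - x^3 - 11*x^2 + 126*x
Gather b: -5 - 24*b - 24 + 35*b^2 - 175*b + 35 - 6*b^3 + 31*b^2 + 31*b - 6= -6*b^3 + 66*b^2 - 168*b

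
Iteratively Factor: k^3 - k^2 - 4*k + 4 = (k - 2)*(k^2 + k - 2) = (k - 2)*(k + 2)*(k - 1)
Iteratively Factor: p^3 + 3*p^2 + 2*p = (p + 2)*(p^2 + p) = p*(p + 2)*(p + 1)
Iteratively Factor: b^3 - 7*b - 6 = (b + 1)*(b^2 - b - 6) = (b - 3)*(b + 1)*(b + 2)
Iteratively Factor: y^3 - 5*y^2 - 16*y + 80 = (y + 4)*(y^2 - 9*y + 20) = (y - 5)*(y + 4)*(y - 4)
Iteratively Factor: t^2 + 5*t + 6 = (t + 3)*(t + 2)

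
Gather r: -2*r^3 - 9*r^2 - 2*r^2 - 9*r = -2*r^3 - 11*r^2 - 9*r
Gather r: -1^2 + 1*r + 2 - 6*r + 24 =25 - 5*r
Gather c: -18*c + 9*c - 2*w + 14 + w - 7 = -9*c - w + 7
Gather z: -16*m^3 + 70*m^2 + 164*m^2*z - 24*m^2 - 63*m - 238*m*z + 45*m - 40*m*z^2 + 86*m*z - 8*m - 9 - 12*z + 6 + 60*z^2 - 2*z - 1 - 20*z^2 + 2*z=-16*m^3 + 46*m^2 - 26*m + z^2*(40 - 40*m) + z*(164*m^2 - 152*m - 12) - 4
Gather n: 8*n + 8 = 8*n + 8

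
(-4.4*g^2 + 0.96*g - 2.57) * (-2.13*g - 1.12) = 9.372*g^3 + 2.8832*g^2 + 4.3989*g + 2.8784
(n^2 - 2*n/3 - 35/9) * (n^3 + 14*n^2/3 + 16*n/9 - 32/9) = n^5 + 4*n^4 - 47*n^3/9 - 206*n^2/9 - 368*n/81 + 1120/81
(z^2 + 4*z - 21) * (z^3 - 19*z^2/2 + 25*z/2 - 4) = z^5 - 11*z^4/2 - 93*z^3/2 + 491*z^2/2 - 557*z/2 + 84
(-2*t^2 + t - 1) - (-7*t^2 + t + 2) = 5*t^2 - 3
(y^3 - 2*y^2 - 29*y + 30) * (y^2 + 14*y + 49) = y^5 + 12*y^4 - 8*y^3 - 474*y^2 - 1001*y + 1470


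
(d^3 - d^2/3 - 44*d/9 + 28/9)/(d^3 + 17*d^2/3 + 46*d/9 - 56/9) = (d - 2)/(d + 4)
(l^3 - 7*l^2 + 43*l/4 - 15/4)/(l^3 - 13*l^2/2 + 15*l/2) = (l - 1/2)/l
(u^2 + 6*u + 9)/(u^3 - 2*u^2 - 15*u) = (u + 3)/(u*(u - 5))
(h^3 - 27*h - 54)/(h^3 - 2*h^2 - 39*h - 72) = (h - 6)/(h - 8)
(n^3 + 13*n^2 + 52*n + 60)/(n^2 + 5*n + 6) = (n^2 + 11*n + 30)/(n + 3)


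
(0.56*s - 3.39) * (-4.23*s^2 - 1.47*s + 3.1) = -2.3688*s^3 + 13.5165*s^2 + 6.7193*s - 10.509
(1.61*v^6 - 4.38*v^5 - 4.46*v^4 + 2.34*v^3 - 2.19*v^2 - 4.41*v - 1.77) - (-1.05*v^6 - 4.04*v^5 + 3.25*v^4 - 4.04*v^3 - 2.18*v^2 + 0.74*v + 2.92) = 2.66*v^6 - 0.34*v^5 - 7.71*v^4 + 6.38*v^3 - 0.00999999999999979*v^2 - 5.15*v - 4.69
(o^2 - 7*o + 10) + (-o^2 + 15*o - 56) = 8*o - 46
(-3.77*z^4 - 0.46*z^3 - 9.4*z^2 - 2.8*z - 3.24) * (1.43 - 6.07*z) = 22.8839*z^5 - 2.5989*z^4 + 56.4002*z^3 + 3.554*z^2 + 15.6628*z - 4.6332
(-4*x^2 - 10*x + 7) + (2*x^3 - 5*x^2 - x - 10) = 2*x^3 - 9*x^2 - 11*x - 3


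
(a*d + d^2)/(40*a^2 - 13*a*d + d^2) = d*(a + d)/(40*a^2 - 13*a*d + d^2)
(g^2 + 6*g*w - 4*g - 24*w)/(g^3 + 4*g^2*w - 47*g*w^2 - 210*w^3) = (4 - g)/(-g^2 + 2*g*w + 35*w^2)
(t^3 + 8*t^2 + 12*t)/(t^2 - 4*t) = (t^2 + 8*t + 12)/(t - 4)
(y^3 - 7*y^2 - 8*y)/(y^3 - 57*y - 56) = y/(y + 7)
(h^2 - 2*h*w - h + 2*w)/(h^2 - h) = (h - 2*w)/h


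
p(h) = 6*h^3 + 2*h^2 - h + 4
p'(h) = 18*h^2 + 4*h - 1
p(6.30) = 1577.36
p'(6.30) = 738.62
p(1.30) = 19.26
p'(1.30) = 34.62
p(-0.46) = 4.30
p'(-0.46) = 0.97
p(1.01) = 11.21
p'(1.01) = 21.40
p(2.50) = 107.75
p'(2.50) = 121.50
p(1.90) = 50.47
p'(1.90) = 71.58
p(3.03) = 186.24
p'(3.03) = 176.38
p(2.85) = 156.29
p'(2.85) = 156.60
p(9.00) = 4531.00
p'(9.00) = 1493.00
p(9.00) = 4531.00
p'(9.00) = 1493.00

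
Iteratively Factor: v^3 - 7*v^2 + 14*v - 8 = (v - 2)*(v^2 - 5*v + 4) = (v - 2)*(v - 1)*(v - 4)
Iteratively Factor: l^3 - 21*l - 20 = (l - 5)*(l^2 + 5*l + 4) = (l - 5)*(l + 4)*(l + 1)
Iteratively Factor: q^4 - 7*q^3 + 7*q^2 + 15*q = (q)*(q^3 - 7*q^2 + 7*q + 15) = q*(q - 3)*(q^2 - 4*q - 5) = q*(q - 5)*(q - 3)*(q + 1)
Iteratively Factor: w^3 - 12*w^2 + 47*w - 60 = (w - 3)*(w^2 - 9*w + 20) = (w - 4)*(w - 3)*(w - 5)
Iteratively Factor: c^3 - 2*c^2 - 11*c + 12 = (c + 3)*(c^2 - 5*c + 4) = (c - 1)*(c + 3)*(c - 4)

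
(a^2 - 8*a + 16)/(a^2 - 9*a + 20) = (a - 4)/(a - 5)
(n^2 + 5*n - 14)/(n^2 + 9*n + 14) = (n - 2)/(n + 2)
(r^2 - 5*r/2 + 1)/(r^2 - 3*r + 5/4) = 2*(r - 2)/(2*r - 5)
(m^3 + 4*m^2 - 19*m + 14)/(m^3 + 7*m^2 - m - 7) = (m - 2)/(m + 1)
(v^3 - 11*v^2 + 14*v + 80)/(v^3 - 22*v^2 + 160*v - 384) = (v^2 - 3*v - 10)/(v^2 - 14*v + 48)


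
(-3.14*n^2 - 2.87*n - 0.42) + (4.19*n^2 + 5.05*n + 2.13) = 1.05*n^2 + 2.18*n + 1.71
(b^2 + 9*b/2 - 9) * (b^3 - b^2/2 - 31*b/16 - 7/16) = b^5 + 4*b^4 - 211*b^3/16 - 149*b^2/32 + 495*b/32 + 63/16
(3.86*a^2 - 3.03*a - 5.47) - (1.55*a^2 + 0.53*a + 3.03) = 2.31*a^2 - 3.56*a - 8.5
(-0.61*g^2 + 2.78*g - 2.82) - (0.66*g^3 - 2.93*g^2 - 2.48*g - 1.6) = -0.66*g^3 + 2.32*g^2 + 5.26*g - 1.22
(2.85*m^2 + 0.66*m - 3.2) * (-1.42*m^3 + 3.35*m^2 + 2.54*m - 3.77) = -4.047*m^5 + 8.6103*m^4 + 13.994*m^3 - 19.7881*m^2 - 10.6162*m + 12.064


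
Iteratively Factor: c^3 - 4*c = (c + 2)*(c^2 - 2*c) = c*(c + 2)*(c - 2)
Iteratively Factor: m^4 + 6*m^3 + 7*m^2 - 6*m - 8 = (m + 4)*(m^3 + 2*m^2 - m - 2) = (m + 2)*(m + 4)*(m^2 - 1) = (m - 1)*(m + 2)*(m + 4)*(m + 1)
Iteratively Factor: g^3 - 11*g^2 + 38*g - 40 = (g - 2)*(g^2 - 9*g + 20) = (g - 5)*(g - 2)*(g - 4)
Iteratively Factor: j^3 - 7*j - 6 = (j - 3)*(j^2 + 3*j + 2) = (j - 3)*(j + 2)*(j + 1)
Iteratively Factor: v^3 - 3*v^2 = (v)*(v^2 - 3*v) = v*(v - 3)*(v)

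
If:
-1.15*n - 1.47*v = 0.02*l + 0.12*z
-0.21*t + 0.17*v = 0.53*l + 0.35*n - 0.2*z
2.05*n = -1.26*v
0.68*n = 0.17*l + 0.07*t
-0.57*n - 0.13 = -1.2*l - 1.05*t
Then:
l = -0.06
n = 0.01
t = 0.19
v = -0.01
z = 0.06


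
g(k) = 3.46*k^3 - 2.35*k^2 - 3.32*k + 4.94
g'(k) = 10.38*k^2 - 4.7*k - 3.32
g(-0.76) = 4.59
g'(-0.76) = 6.25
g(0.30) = 3.83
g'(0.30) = -3.80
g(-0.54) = 5.50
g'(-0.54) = 2.24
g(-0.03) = 5.04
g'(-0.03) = -3.17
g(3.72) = 138.19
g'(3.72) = 122.84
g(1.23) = 3.74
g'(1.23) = 6.60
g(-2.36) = -45.79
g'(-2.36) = 65.58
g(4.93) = 346.04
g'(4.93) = 225.79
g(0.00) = 4.94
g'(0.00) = -3.32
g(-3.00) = -99.67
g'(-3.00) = 104.20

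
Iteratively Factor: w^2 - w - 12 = (w - 4)*(w + 3)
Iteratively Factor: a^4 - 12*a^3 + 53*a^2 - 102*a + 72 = (a - 4)*(a^3 - 8*a^2 + 21*a - 18) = (a - 4)*(a - 2)*(a^2 - 6*a + 9) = (a - 4)*(a - 3)*(a - 2)*(a - 3)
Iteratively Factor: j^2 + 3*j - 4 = (j + 4)*(j - 1)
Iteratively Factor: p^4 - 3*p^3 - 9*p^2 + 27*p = (p)*(p^3 - 3*p^2 - 9*p + 27) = p*(p - 3)*(p^2 - 9) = p*(p - 3)^2*(p + 3)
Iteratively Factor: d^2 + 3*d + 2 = (d + 1)*(d + 2)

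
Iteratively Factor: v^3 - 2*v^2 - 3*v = (v)*(v^2 - 2*v - 3) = v*(v + 1)*(v - 3)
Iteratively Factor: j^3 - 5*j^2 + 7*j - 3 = (j - 1)*(j^2 - 4*j + 3) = (j - 1)^2*(j - 3)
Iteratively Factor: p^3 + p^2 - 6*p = (p - 2)*(p^2 + 3*p) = p*(p - 2)*(p + 3)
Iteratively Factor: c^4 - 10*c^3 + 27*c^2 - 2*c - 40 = (c - 4)*(c^3 - 6*c^2 + 3*c + 10) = (c - 5)*(c - 4)*(c^2 - c - 2) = (c - 5)*(c - 4)*(c + 1)*(c - 2)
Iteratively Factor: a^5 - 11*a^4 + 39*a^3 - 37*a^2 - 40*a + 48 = (a - 4)*(a^4 - 7*a^3 + 11*a^2 + 7*a - 12) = (a - 4)*(a + 1)*(a^3 - 8*a^2 + 19*a - 12) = (a - 4)*(a - 1)*(a + 1)*(a^2 - 7*a + 12) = (a - 4)^2*(a - 1)*(a + 1)*(a - 3)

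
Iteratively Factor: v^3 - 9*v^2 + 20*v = (v)*(v^2 - 9*v + 20) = v*(v - 5)*(v - 4)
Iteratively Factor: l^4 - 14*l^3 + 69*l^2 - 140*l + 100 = (l - 2)*(l^3 - 12*l^2 + 45*l - 50) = (l - 2)^2*(l^2 - 10*l + 25) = (l - 5)*(l - 2)^2*(l - 5)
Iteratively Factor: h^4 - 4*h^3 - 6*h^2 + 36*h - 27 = (h - 3)*(h^3 - h^2 - 9*h + 9) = (h - 3)*(h + 3)*(h^2 - 4*h + 3) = (h - 3)^2*(h + 3)*(h - 1)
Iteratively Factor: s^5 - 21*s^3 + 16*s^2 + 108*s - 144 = (s - 2)*(s^4 + 2*s^3 - 17*s^2 - 18*s + 72) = (s - 2)^2*(s^3 + 4*s^2 - 9*s - 36) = (s - 2)^2*(s + 4)*(s^2 - 9) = (s - 3)*(s - 2)^2*(s + 4)*(s + 3)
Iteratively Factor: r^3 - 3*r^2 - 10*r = (r)*(r^2 - 3*r - 10) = r*(r - 5)*(r + 2)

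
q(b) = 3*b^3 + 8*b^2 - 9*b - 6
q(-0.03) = -5.72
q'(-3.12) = 28.69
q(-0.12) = -4.81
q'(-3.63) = 51.51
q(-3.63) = -11.41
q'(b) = 9*b^2 + 16*b - 9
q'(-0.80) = -16.04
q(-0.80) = 4.78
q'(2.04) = 61.09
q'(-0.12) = -10.79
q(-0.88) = 6.07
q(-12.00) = -3930.00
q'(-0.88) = -16.11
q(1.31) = 2.68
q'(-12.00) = 1095.00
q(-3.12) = 8.84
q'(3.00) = 120.00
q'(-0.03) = -9.47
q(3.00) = 120.00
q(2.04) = 34.40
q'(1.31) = 27.40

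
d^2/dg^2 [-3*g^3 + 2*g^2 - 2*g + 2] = 4 - 18*g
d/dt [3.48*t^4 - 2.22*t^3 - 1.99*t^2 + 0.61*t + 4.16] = 13.92*t^3 - 6.66*t^2 - 3.98*t + 0.61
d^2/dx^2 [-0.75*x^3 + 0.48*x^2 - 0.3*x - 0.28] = 0.96 - 4.5*x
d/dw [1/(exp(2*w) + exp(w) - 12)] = (-2*exp(w) - 1)*exp(w)/(exp(2*w) + exp(w) - 12)^2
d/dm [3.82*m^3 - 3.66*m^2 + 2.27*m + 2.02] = 11.46*m^2 - 7.32*m + 2.27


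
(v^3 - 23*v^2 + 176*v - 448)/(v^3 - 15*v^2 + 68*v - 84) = (v^2 - 16*v + 64)/(v^2 - 8*v + 12)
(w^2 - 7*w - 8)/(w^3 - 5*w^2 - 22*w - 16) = 1/(w + 2)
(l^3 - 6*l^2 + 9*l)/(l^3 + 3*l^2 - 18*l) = (l - 3)/(l + 6)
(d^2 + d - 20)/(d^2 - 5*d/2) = 2*(d^2 + d - 20)/(d*(2*d - 5))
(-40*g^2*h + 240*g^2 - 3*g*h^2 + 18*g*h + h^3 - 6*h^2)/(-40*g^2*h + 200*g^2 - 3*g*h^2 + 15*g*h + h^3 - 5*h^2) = (h - 6)/(h - 5)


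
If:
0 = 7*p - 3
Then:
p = 3/7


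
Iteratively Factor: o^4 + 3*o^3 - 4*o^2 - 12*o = (o + 2)*(o^3 + o^2 - 6*o) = o*(o + 2)*(o^2 + o - 6) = o*(o - 2)*(o + 2)*(o + 3)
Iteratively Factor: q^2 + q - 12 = (q + 4)*(q - 3)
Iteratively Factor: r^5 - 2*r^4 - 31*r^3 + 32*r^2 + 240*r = (r)*(r^4 - 2*r^3 - 31*r^2 + 32*r + 240) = r*(r - 4)*(r^3 + 2*r^2 - 23*r - 60) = r*(r - 4)*(r + 3)*(r^2 - r - 20) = r*(r - 5)*(r - 4)*(r + 3)*(r + 4)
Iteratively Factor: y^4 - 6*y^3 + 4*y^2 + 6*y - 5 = (y - 5)*(y^3 - y^2 - y + 1) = (y - 5)*(y + 1)*(y^2 - 2*y + 1) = (y - 5)*(y - 1)*(y + 1)*(y - 1)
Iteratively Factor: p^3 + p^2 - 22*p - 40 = (p + 2)*(p^2 - p - 20) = (p - 5)*(p + 2)*(p + 4)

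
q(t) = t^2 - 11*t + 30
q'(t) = 2*t - 11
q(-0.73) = 38.56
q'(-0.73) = -12.46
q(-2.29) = 60.43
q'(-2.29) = -15.58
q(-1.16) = 44.11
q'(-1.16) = -13.32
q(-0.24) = 32.70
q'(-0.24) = -11.48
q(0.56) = 24.15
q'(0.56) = -9.88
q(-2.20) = 59.04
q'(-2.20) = -15.40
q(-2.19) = 58.89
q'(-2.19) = -15.38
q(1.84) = 13.15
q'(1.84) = -7.32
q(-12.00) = 306.00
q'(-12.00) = -35.00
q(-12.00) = 306.00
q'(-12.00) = -35.00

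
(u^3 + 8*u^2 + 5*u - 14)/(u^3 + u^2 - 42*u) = (u^2 + u - 2)/(u*(u - 6))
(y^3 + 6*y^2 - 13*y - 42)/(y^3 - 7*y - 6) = (y + 7)/(y + 1)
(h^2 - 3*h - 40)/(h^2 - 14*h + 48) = (h + 5)/(h - 6)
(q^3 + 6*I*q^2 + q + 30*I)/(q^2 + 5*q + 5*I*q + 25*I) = (q^2 + I*q + 6)/(q + 5)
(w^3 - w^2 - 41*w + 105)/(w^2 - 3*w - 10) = (w^2 + 4*w - 21)/(w + 2)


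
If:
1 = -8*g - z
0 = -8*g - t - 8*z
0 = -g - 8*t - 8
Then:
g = -72/449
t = -440/449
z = 127/449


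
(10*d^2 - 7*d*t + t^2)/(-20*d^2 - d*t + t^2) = (-2*d + t)/(4*d + t)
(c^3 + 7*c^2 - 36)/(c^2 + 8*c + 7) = (c^3 + 7*c^2 - 36)/(c^2 + 8*c + 7)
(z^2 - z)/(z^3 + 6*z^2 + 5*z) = (z - 1)/(z^2 + 6*z + 5)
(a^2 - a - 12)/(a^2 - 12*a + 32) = (a + 3)/(a - 8)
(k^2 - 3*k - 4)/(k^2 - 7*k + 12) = (k + 1)/(k - 3)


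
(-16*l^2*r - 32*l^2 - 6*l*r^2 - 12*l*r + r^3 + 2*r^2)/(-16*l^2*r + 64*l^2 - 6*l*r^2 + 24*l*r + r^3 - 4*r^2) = (r + 2)/(r - 4)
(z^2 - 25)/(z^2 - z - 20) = (z + 5)/(z + 4)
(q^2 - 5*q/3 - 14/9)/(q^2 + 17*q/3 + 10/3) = (q - 7/3)/(q + 5)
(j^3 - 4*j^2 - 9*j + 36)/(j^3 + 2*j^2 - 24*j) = (j^2 - 9)/(j*(j + 6))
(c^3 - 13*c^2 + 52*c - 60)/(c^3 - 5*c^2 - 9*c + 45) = (c^2 - 8*c + 12)/(c^2 - 9)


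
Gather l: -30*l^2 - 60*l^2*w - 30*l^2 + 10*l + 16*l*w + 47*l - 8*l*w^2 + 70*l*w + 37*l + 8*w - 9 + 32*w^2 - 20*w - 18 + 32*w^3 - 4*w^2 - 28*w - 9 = l^2*(-60*w - 60) + l*(-8*w^2 + 86*w + 94) + 32*w^3 + 28*w^2 - 40*w - 36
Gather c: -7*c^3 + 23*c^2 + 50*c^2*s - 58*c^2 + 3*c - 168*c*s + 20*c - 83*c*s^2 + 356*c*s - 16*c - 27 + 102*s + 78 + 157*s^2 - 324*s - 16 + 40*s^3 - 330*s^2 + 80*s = -7*c^3 + c^2*(50*s - 35) + c*(-83*s^2 + 188*s + 7) + 40*s^3 - 173*s^2 - 142*s + 35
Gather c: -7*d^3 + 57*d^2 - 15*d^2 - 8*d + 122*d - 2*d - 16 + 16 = -7*d^3 + 42*d^2 + 112*d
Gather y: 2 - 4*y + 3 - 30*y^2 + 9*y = -30*y^2 + 5*y + 5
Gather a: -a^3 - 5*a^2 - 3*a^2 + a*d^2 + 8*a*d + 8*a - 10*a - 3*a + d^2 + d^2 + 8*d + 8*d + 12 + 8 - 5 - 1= -a^3 - 8*a^2 + a*(d^2 + 8*d - 5) + 2*d^2 + 16*d + 14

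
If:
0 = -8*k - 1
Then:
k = -1/8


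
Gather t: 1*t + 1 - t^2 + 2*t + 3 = -t^2 + 3*t + 4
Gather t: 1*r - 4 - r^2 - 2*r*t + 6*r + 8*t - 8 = -r^2 + 7*r + t*(8 - 2*r) - 12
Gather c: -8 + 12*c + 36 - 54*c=28 - 42*c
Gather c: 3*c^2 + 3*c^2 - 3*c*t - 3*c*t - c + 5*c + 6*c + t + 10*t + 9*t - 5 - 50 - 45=6*c^2 + c*(10 - 6*t) + 20*t - 100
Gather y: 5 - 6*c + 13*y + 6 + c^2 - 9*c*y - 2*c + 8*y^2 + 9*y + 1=c^2 - 8*c + 8*y^2 + y*(22 - 9*c) + 12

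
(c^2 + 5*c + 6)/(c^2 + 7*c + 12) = (c + 2)/(c + 4)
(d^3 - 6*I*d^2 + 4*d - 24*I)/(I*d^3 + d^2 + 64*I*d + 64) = (d^3 - 6*I*d^2 + 4*d - 24*I)/(I*d^3 + d^2 + 64*I*d + 64)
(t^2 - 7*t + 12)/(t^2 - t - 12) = (t - 3)/(t + 3)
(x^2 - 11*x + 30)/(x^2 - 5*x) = (x - 6)/x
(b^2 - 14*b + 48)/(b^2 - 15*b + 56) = (b - 6)/(b - 7)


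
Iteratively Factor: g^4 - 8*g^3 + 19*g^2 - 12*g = (g - 3)*(g^3 - 5*g^2 + 4*g) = g*(g - 3)*(g^2 - 5*g + 4) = g*(g - 3)*(g - 1)*(g - 4)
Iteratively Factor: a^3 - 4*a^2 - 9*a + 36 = (a - 3)*(a^2 - a - 12) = (a - 4)*(a - 3)*(a + 3)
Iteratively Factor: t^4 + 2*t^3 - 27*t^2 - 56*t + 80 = (t - 1)*(t^3 + 3*t^2 - 24*t - 80) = (t - 1)*(t + 4)*(t^2 - t - 20) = (t - 1)*(t + 4)^2*(t - 5)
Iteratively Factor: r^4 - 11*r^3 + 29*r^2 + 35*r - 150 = (r - 5)*(r^3 - 6*r^2 - r + 30) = (r - 5)*(r + 2)*(r^2 - 8*r + 15) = (r - 5)*(r - 3)*(r + 2)*(r - 5)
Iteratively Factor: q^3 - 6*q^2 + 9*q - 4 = (q - 4)*(q^2 - 2*q + 1) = (q - 4)*(q - 1)*(q - 1)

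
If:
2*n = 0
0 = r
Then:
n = 0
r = 0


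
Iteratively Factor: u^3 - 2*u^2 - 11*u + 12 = (u - 1)*(u^2 - u - 12) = (u - 1)*(u + 3)*(u - 4)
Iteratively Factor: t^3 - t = (t + 1)*(t^2 - t) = (t - 1)*(t + 1)*(t)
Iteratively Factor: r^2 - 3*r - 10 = (r - 5)*(r + 2)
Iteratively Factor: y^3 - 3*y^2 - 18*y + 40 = (y - 2)*(y^2 - y - 20) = (y - 5)*(y - 2)*(y + 4)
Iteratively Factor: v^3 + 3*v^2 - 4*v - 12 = (v + 3)*(v^2 - 4) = (v + 2)*(v + 3)*(v - 2)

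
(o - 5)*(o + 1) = o^2 - 4*o - 5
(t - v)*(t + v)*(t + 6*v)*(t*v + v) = t^4*v + 6*t^3*v^2 + t^3*v - t^2*v^3 + 6*t^2*v^2 - 6*t*v^4 - t*v^3 - 6*v^4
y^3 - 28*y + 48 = (y - 4)*(y - 2)*(y + 6)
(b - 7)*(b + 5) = b^2 - 2*b - 35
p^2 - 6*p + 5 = (p - 5)*(p - 1)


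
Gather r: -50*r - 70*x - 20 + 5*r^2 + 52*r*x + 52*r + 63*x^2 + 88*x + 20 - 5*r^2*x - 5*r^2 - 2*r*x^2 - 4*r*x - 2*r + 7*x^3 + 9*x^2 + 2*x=-5*r^2*x + r*(-2*x^2 + 48*x) + 7*x^3 + 72*x^2 + 20*x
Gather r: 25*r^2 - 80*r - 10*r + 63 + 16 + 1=25*r^2 - 90*r + 80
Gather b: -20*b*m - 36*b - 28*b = b*(-20*m - 64)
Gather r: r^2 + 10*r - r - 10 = r^2 + 9*r - 10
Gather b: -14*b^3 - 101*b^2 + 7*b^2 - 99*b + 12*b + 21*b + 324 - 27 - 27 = -14*b^3 - 94*b^2 - 66*b + 270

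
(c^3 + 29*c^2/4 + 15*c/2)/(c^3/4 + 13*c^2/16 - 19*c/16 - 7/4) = 4*c*(4*c^2 + 29*c + 30)/(4*c^3 + 13*c^2 - 19*c - 28)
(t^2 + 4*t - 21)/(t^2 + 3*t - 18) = (t + 7)/(t + 6)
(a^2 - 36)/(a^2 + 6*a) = (a - 6)/a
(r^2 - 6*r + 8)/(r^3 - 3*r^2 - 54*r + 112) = (r - 4)/(r^2 - r - 56)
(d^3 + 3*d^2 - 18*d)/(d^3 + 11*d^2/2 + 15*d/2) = 2*(d^2 + 3*d - 18)/(2*d^2 + 11*d + 15)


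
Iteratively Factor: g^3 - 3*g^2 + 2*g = (g)*(g^2 - 3*g + 2) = g*(g - 2)*(g - 1)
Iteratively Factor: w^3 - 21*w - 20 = (w + 4)*(w^2 - 4*w - 5) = (w - 5)*(w + 4)*(w + 1)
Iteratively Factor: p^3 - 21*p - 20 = (p + 4)*(p^2 - 4*p - 5) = (p - 5)*(p + 4)*(p + 1)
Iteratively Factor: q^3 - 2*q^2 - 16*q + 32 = (q - 4)*(q^2 + 2*q - 8) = (q - 4)*(q - 2)*(q + 4)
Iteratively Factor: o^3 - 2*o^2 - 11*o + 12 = (o + 3)*(o^2 - 5*o + 4) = (o - 4)*(o + 3)*(o - 1)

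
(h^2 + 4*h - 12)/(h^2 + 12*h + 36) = (h - 2)/(h + 6)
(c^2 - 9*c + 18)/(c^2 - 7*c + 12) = (c - 6)/(c - 4)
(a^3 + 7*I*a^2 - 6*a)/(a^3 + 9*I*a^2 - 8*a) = (a + 6*I)/(a + 8*I)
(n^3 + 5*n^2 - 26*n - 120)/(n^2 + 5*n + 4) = (n^2 + n - 30)/(n + 1)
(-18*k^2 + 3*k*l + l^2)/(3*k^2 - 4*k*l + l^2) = (-6*k - l)/(k - l)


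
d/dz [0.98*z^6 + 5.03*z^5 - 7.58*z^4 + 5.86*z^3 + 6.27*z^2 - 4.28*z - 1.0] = 5.88*z^5 + 25.15*z^4 - 30.32*z^3 + 17.58*z^2 + 12.54*z - 4.28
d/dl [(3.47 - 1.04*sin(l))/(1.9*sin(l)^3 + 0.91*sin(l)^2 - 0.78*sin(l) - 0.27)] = (3.952*sin(l)^3 - 18.8326*sin(l)^2 - 6.3154*sin(l) + 2.9874)*cos(l)/(3.61*sin(l)^6 + 3.458*sin(l)^5 - 2.1359*sin(l)^4 - 2.4456*sin(l)^3 + 0.117*sin(l)^2 + 0.4212*sin(l) + 0.0729)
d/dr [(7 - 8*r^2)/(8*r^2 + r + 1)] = (-8*r^2 - 128*r - 7)/(64*r^4 + 16*r^3 + 17*r^2 + 2*r + 1)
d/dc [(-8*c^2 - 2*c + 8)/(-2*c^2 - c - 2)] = 4*(c^2 + 16*c + 3)/(4*c^4 + 4*c^3 + 9*c^2 + 4*c + 4)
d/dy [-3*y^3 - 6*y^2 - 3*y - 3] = -9*y^2 - 12*y - 3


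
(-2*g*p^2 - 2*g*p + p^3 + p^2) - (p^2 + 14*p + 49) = -2*g*p^2 - 2*g*p + p^3 - 14*p - 49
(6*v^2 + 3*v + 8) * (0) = 0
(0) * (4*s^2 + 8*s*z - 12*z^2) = 0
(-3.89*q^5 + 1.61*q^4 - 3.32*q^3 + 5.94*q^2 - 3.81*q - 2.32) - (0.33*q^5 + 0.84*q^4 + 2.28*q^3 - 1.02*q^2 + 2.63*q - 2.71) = -4.22*q^5 + 0.77*q^4 - 5.6*q^3 + 6.96*q^2 - 6.44*q + 0.39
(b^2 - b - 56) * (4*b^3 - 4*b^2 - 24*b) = 4*b^5 - 8*b^4 - 244*b^3 + 248*b^2 + 1344*b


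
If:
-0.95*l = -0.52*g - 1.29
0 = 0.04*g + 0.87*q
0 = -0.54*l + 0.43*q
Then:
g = -2.33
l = 0.09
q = 0.11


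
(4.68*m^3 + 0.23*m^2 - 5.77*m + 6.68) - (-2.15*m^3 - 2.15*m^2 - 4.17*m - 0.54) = 6.83*m^3 + 2.38*m^2 - 1.6*m + 7.22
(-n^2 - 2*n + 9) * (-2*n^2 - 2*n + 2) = 2*n^4 + 6*n^3 - 16*n^2 - 22*n + 18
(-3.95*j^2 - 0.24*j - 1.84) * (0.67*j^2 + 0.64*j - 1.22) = -2.6465*j^4 - 2.6888*j^3 + 3.4326*j^2 - 0.8848*j + 2.2448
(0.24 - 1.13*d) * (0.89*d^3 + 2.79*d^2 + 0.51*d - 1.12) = -1.0057*d^4 - 2.9391*d^3 + 0.0933*d^2 + 1.388*d - 0.2688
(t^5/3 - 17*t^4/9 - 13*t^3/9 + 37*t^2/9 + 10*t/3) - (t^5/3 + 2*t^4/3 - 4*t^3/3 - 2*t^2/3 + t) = -23*t^4/9 - t^3/9 + 43*t^2/9 + 7*t/3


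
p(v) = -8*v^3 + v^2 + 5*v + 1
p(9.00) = -5705.00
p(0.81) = 1.45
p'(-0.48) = -1.49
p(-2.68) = 148.77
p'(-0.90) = -16.24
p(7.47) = -3240.51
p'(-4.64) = -520.99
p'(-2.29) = -125.44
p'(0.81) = -9.13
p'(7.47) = -1319.28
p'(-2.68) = -172.74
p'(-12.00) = -3475.00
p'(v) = -24*v^2 + 2*v + 5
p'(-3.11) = -233.35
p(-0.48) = -0.28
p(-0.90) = 3.14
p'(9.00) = -1921.00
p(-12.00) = 13909.00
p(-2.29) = 90.87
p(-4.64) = 798.51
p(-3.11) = 235.76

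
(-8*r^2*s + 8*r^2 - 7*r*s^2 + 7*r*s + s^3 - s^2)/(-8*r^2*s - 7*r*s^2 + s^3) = (s - 1)/s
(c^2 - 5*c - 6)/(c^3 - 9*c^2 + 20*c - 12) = (c + 1)/(c^2 - 3*c + 2)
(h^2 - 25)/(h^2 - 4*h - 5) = (h + 5)/(h + 1)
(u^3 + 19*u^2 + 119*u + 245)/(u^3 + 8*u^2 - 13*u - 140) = (u + 7)/(u - 4)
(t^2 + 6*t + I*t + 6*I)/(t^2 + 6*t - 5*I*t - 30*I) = (t + I)/(t - 5*I)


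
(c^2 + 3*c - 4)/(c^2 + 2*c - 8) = (c - 1)/(c - 2)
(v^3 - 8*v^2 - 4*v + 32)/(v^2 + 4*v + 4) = (v^2 - 10*v + 16)/(v + 2)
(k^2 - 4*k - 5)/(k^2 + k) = (k - 5)/k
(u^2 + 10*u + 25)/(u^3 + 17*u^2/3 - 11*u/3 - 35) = 3*(u + 5)/(3*u^2 + 2*u - 21)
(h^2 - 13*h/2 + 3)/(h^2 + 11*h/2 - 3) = (h - 6)/(h + 6)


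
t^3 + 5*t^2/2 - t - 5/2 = (t - 1)*(t + 1)*(t + 5/2)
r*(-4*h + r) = -4*h*r + r^2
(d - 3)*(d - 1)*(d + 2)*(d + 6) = d^4 + 4*d^3 - 17*d^2 - 24*d + 36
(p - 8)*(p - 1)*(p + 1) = p^3 - 8*p^2 - p + 8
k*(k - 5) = k^2 - 5*k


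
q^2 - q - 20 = (q - 5)*(q + 4)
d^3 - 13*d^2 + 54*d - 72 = (d - 6)*(d - 4)*(d - 3)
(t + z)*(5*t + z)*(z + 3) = 5*t^2*z + 15*t^2 + 6*t*z^2 + 18*t*z + z^3 + 3*z^2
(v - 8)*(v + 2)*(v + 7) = v^3 + v^2 - 58*v - 112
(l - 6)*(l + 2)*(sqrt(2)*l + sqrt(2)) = sqrt(2)*l^3 - 3*sqrt(2)*l^2 - 16*sqrt(2)*l - 12*sqrt(2)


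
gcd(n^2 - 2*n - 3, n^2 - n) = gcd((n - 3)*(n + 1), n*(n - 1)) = 1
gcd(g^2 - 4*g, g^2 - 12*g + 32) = g - 4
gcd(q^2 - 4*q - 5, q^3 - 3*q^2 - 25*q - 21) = q + 1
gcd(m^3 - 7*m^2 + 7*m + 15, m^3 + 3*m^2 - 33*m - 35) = m^2 - 4*m - 5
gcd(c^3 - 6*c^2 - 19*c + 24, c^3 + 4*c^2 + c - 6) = c^2 + 2*c - 3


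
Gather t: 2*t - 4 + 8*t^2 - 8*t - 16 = 8*t^2 - 6*t - 20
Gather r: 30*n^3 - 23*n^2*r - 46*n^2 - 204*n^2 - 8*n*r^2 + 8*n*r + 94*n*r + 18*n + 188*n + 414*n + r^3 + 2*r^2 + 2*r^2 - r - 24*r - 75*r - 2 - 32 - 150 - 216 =30*n^3 - 250*n^2 + 620*n + r^3 + r^2*(4 - 8*n) + r*(-23*n^2 + 102*n - 100) - 400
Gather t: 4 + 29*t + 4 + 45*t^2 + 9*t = 45*t^2 + 38*t + 8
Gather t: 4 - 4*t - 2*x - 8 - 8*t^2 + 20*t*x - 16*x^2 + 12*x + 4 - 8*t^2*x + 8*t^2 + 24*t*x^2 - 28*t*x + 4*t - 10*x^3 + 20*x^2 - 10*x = -8*t^2*x + t*(24*x^2 - 8*x) - 10*x^3 + 4*x^2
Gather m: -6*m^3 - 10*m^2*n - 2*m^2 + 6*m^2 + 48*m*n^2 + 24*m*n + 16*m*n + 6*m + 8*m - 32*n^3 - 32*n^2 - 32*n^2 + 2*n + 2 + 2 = -6*m^3 + m^2*(4 - 10*n) + m*(48*n^2 + 40*n + 14) - 32*n^3 - 64*n^2 + 2*n + 4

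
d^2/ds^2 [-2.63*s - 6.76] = 0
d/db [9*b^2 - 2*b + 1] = 18*b - 2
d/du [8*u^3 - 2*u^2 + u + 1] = 24*u^2 - 4*u + 1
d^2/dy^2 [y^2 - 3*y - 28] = 2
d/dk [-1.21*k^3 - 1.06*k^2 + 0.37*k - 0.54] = -3.63*k^2 - 2.12*k + 0.37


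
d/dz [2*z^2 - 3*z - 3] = 4*z - 3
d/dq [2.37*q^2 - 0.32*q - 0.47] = 4.74*q - 0.32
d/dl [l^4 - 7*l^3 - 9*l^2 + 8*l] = 4*l^3 - 21*l^2 - 18*l + 8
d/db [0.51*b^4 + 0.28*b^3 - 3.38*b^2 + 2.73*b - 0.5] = 2.04*b^3 + 0.84*b^2 - 6.76*b + 2.73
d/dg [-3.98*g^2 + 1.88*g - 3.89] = 1.88 - 7.96*g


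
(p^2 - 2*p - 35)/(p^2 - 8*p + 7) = (p + 5)/(p - 1)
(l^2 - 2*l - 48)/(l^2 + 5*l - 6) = (l - 8)/(l - 1)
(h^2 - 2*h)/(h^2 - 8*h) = (h - 2)/(h - 8)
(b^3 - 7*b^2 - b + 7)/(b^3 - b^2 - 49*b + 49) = (b + 1)/(b + 7)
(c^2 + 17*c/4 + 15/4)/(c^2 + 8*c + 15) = (c + 5/4)/(c + 5)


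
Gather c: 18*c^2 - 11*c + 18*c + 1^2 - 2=18*c^2 + 7*c - 1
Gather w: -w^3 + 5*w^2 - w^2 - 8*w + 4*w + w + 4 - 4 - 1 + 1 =-w^3 + 4*w^2 - 3*w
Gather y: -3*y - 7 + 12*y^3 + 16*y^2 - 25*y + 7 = 12*y^3 + 16*y^2 - 28*y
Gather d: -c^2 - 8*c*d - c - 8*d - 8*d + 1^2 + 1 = -c^2 - c + d*(-8*c - 16) + 2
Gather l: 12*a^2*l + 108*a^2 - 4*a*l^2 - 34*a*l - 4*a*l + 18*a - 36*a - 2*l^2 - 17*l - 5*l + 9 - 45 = 108*a^2 - 18*a + l^2*(-4*a - 2) + l*(12*a^2 - 38*a - 22) - 36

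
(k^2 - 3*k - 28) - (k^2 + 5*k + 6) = -8*k - 34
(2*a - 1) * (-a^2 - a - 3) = -2*a^3 - a^2 - 5*a + 3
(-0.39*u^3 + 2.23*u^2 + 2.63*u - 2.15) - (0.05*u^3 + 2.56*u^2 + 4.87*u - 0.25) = -0.44*u^3 - 0.33*u^2 - 2.24*u - 1.9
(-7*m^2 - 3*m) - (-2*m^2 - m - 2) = -5*m^2 - 2*m + 2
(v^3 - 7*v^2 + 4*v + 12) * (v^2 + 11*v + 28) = v^5 + 4*v^4 - 45*v^3 - 140*v^2 + 244*v + 336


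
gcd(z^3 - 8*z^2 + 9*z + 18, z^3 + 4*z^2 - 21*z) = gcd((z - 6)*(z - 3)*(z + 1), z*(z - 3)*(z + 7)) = z - 3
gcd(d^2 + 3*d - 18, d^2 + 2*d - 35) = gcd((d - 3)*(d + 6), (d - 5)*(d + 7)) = 1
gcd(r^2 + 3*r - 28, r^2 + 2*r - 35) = r + 7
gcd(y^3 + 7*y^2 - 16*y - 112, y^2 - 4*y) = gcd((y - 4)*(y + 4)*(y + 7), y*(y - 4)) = y - 4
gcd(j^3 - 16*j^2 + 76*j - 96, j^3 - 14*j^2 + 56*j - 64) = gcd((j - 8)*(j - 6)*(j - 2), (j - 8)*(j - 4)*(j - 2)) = j^2 - 10*j + 16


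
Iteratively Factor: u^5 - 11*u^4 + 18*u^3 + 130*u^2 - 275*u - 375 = (u + 1)*(u^4 - 12*u^3 + 30*u^2 + 100*u - 375) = (u - 5)*(u + 1)*(u^3 - 7*u^2 - 5*u + 75) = (u - 5)^2*(u + 1)*(u^2 - 2*u - 15) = (u - 5)^3*(u + 1)*(u + 3)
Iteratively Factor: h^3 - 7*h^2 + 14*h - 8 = (h - 4)*(h^2 - 3*h + 2) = (h - 4)*(h - 2)*(h - 1)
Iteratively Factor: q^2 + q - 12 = (q - 3)*(q + 4)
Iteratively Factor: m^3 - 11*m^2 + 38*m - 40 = (m - 2)*(m^2 - 9*m + 20) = (m - 5)*(m - 2)*(m - 4)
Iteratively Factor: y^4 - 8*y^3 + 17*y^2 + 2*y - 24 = (y - 4)*(y^3 - 4*y^2 + y + 6) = (y - 4)*(y - 2)*(y^2 - 2*y - 3) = (y - 4)*(y - 3)*(y - 2)*(y + 1)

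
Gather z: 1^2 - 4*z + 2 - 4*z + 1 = 4 - 8*z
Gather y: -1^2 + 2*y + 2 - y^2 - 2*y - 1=-y^2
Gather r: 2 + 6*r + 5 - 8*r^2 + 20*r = -8*r^2 + 26*r + 7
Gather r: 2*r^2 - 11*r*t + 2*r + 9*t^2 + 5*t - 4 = 2*r^2 + r*(2 - 11*t) + 9*t^2 + 5*t - 4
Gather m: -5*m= -5*m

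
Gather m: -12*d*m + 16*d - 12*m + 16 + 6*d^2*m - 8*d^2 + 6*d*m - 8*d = -8*d^2 + 8*d + m*(6*d^2 - 6*d - 12) + 16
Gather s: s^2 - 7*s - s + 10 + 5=s^2 - 8*s + 15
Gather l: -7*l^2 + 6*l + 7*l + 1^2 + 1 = -7*l^2 + 13*l + 2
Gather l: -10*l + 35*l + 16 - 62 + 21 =25*l - 25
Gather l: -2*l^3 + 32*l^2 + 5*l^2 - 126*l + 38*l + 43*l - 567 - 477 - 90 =-2*l^3 + 37*l^2 - 45*l - 1134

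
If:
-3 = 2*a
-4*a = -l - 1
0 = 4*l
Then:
No Solution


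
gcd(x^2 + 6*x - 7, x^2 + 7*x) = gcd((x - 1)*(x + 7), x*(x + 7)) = x + 7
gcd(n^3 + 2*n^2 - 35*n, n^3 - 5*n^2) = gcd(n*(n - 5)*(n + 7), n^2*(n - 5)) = n^2 - 5*n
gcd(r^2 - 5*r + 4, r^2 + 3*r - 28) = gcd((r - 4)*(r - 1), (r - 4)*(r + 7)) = r - 4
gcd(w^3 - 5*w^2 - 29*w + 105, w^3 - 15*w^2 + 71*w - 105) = w^2 - 10*w + 21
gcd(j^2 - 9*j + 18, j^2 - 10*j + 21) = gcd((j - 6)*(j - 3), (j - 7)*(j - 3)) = j - 3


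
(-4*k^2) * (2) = -8*k^2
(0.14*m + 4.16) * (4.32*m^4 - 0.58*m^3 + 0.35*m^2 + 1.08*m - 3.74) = 0.6048*m^5 + 17.89*m^4 - 2.3638*m^3 + 1.6072*m^2 + 3.9692*m - 15.5584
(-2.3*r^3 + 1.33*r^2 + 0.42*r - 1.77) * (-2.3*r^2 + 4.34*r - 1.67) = 5.29*r^5 - 13.041*r^4 + 8.6472*r^3 + 3.6727*r^2 - 8.3832*r + 2.9559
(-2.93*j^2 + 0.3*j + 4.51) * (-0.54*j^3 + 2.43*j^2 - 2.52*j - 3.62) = 1.5822*j^5 - 7.2819*j^4 + 5.6772*j^3 + 20.8099*j^2 - 12.4512*j - 16.3262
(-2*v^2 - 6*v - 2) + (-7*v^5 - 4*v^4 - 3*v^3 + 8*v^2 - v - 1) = -7*v^5 - 4*v^4 - 3*v^3 + 6*v^2 - 7*v - 3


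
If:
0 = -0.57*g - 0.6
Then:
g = -1.05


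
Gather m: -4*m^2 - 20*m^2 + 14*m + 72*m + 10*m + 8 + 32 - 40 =-24*m^2 + 96*m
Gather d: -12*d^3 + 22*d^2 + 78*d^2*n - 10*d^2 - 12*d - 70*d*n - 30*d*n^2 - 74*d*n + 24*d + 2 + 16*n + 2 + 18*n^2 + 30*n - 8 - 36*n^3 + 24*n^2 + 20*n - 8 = -12*d^3 + d^2*(78*n + 12) + d*(-30*n^2 - 144*n + 12) - 36*n^3 + 42*n^2 + 66*n - 12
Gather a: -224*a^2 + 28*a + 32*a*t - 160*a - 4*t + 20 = -224*a^2 + a*(32*t - 132) - 4*t + 20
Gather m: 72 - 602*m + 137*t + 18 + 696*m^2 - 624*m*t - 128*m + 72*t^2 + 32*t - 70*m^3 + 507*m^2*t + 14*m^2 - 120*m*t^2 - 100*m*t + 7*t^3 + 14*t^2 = -70*m^3 + m^2*(507*t + 710) + m*(-120*t^2 - 724*t - 730) + 7*t^3 + 86*t^2 + 169*t + 90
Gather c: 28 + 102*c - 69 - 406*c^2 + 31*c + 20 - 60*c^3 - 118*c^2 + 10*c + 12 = -60*c^3 - 524*c^2 + 143*c - 9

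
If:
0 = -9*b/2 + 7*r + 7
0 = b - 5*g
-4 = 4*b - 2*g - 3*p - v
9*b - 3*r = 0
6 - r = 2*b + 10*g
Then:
No Solution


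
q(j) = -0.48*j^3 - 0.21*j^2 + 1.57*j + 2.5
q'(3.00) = -12.65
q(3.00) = -7.64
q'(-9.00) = -111.29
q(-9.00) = 321.28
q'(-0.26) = 1.58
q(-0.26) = 2.09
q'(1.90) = -4.43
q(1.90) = 1.43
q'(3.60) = -18.60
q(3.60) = -16.96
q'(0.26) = 1.36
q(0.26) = 2.89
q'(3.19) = -14.42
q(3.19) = -10.21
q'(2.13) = -5.86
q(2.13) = 0.25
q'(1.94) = -4.66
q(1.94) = 1.25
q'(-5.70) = -42.82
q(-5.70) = 75.62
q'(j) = -1.44*j^2 - 0.42*j + 1.57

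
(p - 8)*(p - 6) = p^2 - 14*p + 48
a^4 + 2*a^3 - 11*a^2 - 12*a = a*(a - 3)*(a + 1)*(a + 4)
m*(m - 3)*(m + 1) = m^3 - 2*m^2 - 3*m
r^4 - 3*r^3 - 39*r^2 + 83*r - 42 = (r - 7)*(r - 1)^2*(r + 6)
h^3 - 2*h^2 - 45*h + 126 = (h - 6)*(h - 3)*(h + 7)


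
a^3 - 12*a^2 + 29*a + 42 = (a - 7)*(a - 6)*(a + 1)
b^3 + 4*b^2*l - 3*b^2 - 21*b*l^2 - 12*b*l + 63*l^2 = (b - 3)*(b - 3*l)*(b + 7*l)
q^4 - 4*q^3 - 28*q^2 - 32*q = q*(q - 8)*(q + 2)^2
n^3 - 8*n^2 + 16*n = n*(n - 4)^2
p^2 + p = p*(p + 1)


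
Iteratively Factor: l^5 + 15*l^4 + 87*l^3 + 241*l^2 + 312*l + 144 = (l + 3)*(l^4 + 12*l^3 + 51*l^2 + 88*l + 48) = (l + 3)*(l + 4)*(l^3 + 8*l^2 + 19*l + 12) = (l + 3)^2*(l + 4)*(l^2 + 5*l + 4) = (l + 1)*(l + 3)^2*(l + 4)*(l + 4)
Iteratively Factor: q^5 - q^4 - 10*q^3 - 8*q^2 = (q)*(q^4 - q^3 - 10*q^2 - 8*q) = q*(q + 1)*(q^3 - 2*q^2 - 8*q) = q^2*(q + 1)*(q^2 - 2*q - 8) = q^2*(q + 1)*(q + 2)*(q - 4)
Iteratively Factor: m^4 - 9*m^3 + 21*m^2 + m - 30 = (m - 3)*(m^3 - 6*m^2 + 3*m + 10) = (m - 3)*(m - 2)*(m^2 - 4*m - 5) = (m - 3)*(m - 2)*(m + 1)*(m - 5)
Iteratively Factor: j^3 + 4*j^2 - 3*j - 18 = (j - 2)*(j^2 + 6*j + 9) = (j - 2)*(j + 3)*(j + 3)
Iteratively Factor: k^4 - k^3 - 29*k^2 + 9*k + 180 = (k - 3)*(k^3 + 2*k^2 - 23*k - 60) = (k - 3)*(k + 3)*(k^2 - k - 20) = (k - 5)*(k - 3)*(k + 3)*(k + 4)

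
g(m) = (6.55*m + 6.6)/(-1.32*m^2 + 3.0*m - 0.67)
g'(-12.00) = 0.02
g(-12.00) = 0.32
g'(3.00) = 8.40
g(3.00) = -7.39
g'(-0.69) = -2.83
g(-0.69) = -0.62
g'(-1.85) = -0.23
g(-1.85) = 0.51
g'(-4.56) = 0.04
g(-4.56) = 0.56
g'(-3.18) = 0.01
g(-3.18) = 0.60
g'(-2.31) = -0.09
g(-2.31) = 0.58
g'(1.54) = 34.47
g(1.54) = 20.36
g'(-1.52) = -0.45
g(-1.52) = 0.41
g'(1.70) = 80.37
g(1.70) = 28.83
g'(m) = (2.64*m - 3.0)*(6.55*m + 6.6)/(-1.32*m^2 + 3.0*m - 0.67)^2 + 6.55/(-1.32*m^2 + 3.0*m - 0.67) = (8.646*m^2 + 17.424*m - 24.1885)/(1.7424*m^4 - 7.92*m^3 + 10.7688*m^2 - 4.02*m + 0.4489)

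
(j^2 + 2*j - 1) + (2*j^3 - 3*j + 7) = 2*j^3 + j^2 - j + 6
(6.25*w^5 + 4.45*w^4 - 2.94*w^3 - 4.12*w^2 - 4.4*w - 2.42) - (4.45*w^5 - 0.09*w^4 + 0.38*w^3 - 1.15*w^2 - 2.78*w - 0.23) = 1.8*w^5 + 4.54*w^4 - 3.32*w^3 - 2.97*w^2 - 1.62*w - 2.19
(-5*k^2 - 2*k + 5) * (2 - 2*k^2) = 10*k^4 + 4*k^3 - 20*k^2 - 4*k + 10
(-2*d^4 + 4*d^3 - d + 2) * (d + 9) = -2*d^5 - 14*d^4 + 36*d^3 - d^2 - 7*d + 18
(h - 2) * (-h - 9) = -h^2 - 7*h + 18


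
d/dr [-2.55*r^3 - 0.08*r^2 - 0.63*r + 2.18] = -7.65*r^2 - 0.16*r - 0.63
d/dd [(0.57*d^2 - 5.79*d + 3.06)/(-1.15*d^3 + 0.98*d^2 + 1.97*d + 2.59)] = (0.6555*d^4 - 13.317*d^3 + 17.3541*d^2 - 3.045*d - 21.0243)/(1.3225*d^6 - 2.254*d^5 - 3.5706*d^4 - 2.0958*d^3 + 8.9573*d^2 + 10.2046*d + 6.7081)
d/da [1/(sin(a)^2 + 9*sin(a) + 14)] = -(2*sin(a) + 9)*cos(a)/(sin(a)^2 + 9*sin(a) + 14)^2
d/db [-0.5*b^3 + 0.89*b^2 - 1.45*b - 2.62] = -1.5*b^2 + 1.78*b - 1.45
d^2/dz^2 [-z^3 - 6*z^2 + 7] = -6*z - 12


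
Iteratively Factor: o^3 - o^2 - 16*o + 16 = (o - 1)*(o^2 - 16) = (o - 1)*(o + 4)*(o - 4)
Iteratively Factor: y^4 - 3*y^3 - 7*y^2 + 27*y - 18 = (y - 3)*(y^3 - 7*y + 6) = (y - 3)*(y + 3)*(y^2 - 3*y + 2) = (y - 3)*(y - 2)*(y + 3)*(y - 1)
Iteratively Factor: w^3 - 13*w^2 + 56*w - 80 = (w - 4)*(w^2 - 9*w + 20) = (w - 5)*(w - 4)*(w - 4)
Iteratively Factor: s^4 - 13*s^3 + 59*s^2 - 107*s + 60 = (s - 5)*(s^3 - 8*s^2 + 19*s - 12) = (s - 5)*(s - 1)*(s^2 - 7*s + 12) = (s - 5)*(s - 4)*(s - 1)*(s - 3)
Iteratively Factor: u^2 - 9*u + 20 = (u - 5)*(u - 4)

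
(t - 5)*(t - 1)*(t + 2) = t^3 - 4*t^2 - 7*t + 10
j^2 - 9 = (j - 3)*(j + 3)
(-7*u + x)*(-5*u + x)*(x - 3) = 35*u^2*x - 105*u^2 - 12*u*x^2 + 36*u*x + x^3 - 3*x^2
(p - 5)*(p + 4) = p^2 - p - 20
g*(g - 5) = g^2 - 5*g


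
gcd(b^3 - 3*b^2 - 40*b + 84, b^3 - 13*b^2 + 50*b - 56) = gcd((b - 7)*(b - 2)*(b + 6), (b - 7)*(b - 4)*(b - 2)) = b^2 - 9*b + 14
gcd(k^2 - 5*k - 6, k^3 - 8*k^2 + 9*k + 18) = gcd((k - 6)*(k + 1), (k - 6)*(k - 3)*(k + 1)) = k^2 - 5*k - 6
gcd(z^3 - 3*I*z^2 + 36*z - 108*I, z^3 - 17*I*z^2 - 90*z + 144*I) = z^2 - 9*I*z - 18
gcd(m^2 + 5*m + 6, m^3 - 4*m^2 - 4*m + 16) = m + 2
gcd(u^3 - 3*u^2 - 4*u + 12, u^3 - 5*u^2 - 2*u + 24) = u^2 - u - 6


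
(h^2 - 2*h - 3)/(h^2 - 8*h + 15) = (h + 1)/(h - 5)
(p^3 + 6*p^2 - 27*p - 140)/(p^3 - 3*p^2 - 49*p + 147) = (p^2 - p - 20)/(p^2 - 10*p + 21)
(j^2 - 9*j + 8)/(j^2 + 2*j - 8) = (j^2 - 9*j + 8)/(j^2 + 2*j - 8)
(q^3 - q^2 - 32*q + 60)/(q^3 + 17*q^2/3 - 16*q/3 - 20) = 3*(q - 5)/(3*q + 5)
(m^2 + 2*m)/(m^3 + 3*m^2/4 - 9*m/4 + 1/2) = 4*m/(4*m^2 - 5*m + 1)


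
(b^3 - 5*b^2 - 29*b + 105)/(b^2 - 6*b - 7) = (b^2 + 2*b - 15)/(b + 1)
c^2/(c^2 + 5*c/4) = 4*c/(4*c + 5)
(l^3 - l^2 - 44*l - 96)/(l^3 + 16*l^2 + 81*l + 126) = (l^2 - 4*l - 32)/(l^2 + 13*l + 42)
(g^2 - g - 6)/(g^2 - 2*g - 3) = (g + 2)/(g + 1)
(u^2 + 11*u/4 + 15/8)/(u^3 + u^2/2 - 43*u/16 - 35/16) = 2*(2*u + 3)/(4*u^2 - 3*u - 7)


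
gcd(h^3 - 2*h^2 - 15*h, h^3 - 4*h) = h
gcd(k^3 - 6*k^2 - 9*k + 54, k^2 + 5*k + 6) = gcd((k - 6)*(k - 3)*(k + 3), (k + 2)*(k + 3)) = k + 3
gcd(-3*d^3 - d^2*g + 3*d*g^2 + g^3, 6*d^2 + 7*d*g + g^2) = d + g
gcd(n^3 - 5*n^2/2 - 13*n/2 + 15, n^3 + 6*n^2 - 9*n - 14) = n - 2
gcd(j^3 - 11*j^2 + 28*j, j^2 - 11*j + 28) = j^2 - 11*j + 28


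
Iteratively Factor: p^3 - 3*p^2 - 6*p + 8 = (p + 2)*(p^2 - 5*p + 4) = (p - 1)*(p + 2)*(p - 4)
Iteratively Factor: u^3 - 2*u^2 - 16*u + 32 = (u - 4)*(u^2 + 2*u - 8) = (u - 4)*(u - 2)*(u + 4)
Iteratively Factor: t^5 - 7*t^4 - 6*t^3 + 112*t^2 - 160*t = (t + 4)*(t^4 - 11*t^3 + 38*t^2 - 40*t) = (t - 4)*(t + 4)*(t^3 - 7*t^2 + 10*t) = (t - 4)*(t - 2)*(t + 4)*(t^2 - 5*t) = (t - 5)*(t - 4)*(t - 2)*(t + 4)*(t)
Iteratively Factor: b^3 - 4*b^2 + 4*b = (b - 2)*(b^2 - 2*b) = b*(b - 2)*(b - 2)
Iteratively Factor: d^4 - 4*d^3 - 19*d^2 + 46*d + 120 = (d - 5)*(d^3 + d^2 - 14*d - 24) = (d - 5)*(d + 2)*(d^2 - d - 12) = (d - 5)*(d + 2)*(d + 3)*(d - 4)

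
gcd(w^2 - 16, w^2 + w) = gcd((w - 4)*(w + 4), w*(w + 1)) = 1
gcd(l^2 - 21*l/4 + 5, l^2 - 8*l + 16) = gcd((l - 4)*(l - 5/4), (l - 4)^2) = l - 4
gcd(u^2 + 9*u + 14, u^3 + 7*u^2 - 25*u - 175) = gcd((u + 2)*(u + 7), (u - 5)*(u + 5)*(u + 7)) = u + 7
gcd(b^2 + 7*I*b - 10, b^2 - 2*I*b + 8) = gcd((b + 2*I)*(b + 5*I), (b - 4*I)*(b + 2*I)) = b + 2*I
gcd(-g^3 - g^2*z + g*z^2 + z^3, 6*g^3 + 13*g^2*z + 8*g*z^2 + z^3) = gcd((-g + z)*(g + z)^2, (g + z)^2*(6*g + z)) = g^2 + 2*g*z + z^2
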